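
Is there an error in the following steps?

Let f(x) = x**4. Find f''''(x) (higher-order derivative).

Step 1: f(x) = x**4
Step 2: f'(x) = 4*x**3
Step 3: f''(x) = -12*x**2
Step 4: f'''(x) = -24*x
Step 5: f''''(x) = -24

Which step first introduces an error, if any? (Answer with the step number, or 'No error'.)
Step 3

Step 3 is incorrect due to a sign flip.
The step shows: -12*x**2
The correct value should be: 12*x**2

Explanation: The sign of the whole expression was flipped: the term 12*x**2 was incorrectly written as -12*x**2
The later steps are derived from this incorrect expression, so the error originates in Step 3.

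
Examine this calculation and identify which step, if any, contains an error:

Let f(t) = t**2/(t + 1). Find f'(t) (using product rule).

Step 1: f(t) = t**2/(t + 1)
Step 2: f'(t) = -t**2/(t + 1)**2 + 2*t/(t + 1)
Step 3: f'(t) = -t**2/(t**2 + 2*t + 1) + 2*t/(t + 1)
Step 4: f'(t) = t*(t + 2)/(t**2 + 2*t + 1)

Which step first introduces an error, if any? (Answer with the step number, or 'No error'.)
No error

All steps in this derivation are correct.
The final answer f'(t) = t*(t + 2)/(t**2 + 2*t + 1) is valid.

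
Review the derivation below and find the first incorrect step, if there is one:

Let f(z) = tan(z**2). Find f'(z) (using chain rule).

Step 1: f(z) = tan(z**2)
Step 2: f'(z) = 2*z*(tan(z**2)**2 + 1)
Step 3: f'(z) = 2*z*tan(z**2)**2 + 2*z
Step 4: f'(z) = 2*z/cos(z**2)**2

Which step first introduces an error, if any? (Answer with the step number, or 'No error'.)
No error

All steps in this derivation are correct.
The final answer f'(z) = 2*z/cos(z**2)**2 is valid.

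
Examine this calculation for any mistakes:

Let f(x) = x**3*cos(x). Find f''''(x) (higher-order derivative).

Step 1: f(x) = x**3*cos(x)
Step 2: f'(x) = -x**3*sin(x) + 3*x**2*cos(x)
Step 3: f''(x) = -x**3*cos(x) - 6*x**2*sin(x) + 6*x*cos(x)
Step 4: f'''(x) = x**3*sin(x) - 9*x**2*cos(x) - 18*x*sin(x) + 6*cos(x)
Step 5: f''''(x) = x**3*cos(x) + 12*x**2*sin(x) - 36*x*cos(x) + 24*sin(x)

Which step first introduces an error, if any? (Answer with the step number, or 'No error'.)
Step 5

Step 5 is incorrect due to a sign flip.
The step shows: x**3*cos(x) + 12*x**2*sin(x) - 36*x*cos(x) + 24*sin(x)
The correct value should be: x**3*cos(x) + 12*x**2*sin(x) - 36*x*cos(x) - 24*sin(x)

Explanation: The sign of one term was flipped: the term -24*sin(x) was incorrectly written as 24*sin(x)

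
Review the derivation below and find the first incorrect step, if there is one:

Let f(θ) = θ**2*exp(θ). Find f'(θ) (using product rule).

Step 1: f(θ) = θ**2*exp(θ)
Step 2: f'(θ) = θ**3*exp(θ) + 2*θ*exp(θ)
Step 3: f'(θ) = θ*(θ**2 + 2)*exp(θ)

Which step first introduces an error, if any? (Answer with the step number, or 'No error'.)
Step 2

Step 2 is incorrect due to a wrong exponent.
The step shows: θ**3*exp(θ) + 2*θ*exp(θ)
The correct value should be: θ**2*exp(θ) + 2*θ*exp(θ)

Explanation: The exponent 2 on θ was incorrectly written as 3: the term θ**2*exp(θ) was incorrectly written as θ**3*exp(θ)
The later steps are derived from this incorrect expression, so the error originates in Step 2.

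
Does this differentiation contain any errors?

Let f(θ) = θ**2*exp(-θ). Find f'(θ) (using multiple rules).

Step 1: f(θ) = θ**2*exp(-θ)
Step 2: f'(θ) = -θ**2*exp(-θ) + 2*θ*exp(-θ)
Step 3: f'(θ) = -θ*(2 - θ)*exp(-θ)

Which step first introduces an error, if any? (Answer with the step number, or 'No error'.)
Step 3

Step 3 is incorrect due to a sign flip.
The step shows: -θ*(2 - θ)*exp(-θ)
The correct value should be: θ*(2 - θ)*exp(-θ)

Explanation: The sign of the whole expression was flipped: the term θ*(2 - θ)*exp(-θ) was incorrectly written as -θ*(2 - θ)*exp(-θ)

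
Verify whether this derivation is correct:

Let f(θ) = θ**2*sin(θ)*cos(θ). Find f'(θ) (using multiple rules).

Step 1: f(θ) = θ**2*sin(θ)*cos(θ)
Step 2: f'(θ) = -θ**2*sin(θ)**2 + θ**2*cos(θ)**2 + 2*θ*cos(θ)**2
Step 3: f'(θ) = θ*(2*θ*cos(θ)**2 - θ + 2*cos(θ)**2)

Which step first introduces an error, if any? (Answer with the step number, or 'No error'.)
Step 2

Step 2 is incorrect due to a wrong trig function.
The step shows: -θ**2*sin(θ)**2 + θ**2*cos(θ)**2 + 2*θ*cos(θ)**2
The correct value should be: -θ**2*sin(θ)**2 + θ**2*cos(θ)**2 + 2*θ*sin(θ)*cos(θ)

Explanation: sin(θ) was incorrectly written as cos(θ): the term 2*θ*sin(θ)*cos(θ) was incorrectly written as 2*θ*cos(θ)**2
The later steps are derived from this incorrect expression, so the error originates in Step 2.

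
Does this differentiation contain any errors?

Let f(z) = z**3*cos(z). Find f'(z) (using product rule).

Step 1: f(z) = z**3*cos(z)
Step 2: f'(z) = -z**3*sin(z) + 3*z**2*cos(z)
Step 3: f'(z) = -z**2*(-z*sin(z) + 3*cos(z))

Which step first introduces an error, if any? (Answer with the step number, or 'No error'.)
Step 3

Step 3 is incorrect due to a sign flip.
The step shows: -z**2*(-z*sin(z) + 3*cos(z))
The correct value should be: z**2*(-z*sin(z) + 3*cos(z))

Explanation: The sign of the whole expression was flipped: the term z**2*(-z*sin(z) + 3*cos(z)) was incorrectly written as -z**2*(-z*sin(z) + 3*cos(z))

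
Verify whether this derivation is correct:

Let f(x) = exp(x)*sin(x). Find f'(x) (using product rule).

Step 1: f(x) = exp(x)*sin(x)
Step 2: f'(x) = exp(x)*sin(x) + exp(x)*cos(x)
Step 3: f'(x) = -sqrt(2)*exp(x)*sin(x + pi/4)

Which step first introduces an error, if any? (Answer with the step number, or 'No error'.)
Step 3

Step 3 is incorrect due to a sign flip.
The step shows: -sqrt(2)*exp(x)*sin(x + pi/4)
The correct value should be: sqrt(2)*exp(x)*sin(x + pi/4)

Explanation: The sign of the whole expression was flipped: the term sqrt(2)*exp(x)*sin(x + pi/4) was incorrectly written as -sqrt(2)*exp(x)*sin(x + pi/4)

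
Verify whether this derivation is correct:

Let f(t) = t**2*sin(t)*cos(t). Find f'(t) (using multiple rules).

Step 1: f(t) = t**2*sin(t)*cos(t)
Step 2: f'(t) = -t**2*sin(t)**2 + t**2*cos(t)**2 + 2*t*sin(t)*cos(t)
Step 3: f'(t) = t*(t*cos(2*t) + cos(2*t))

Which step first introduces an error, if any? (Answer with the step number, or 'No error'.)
Step 3

Step 3 is incorrect due to a wrong trig function.
The step shows: t*(t*cos(2*t) + cos(2*t))
The correct value should be: t*(t*cos(2*t) + sin(2*t))

Explanation: sin(2*t) was incorrectly written as cos(2*t): the term t*(t*cos(2*t) + sin(2*t)) was incorrectly written as t*(t*cos(2*t) + cos(2*t))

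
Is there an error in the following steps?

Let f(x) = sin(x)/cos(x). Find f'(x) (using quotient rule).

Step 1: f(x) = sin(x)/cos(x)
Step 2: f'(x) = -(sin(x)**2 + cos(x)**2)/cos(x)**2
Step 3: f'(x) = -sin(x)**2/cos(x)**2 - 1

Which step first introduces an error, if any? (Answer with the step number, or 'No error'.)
Step 2

Step 2 is incorrect due to a sign flip.
The step shows: -(sin(x)**2 + cos(x)**2)/cos(x)**2
The correct value should be: (sin(x)**2 + cos(x)**2)/cos(x)**2

Explanation: The sign of the whole expression was flipped: the term (sin(x)**2 + cos(x)**2)/cos(x)**2 was incorrectly written as -(sin(x)**2 + cos(x)**2)/cos(x)**2
The later steps are derived from this incorrect expression, so the error originates in Step 2.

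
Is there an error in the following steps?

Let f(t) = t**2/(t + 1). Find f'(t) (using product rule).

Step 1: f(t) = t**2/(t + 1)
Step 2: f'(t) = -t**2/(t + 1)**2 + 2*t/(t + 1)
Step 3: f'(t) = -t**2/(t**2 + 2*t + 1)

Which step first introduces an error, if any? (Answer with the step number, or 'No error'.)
Step 3

Step 3 is incorrect due to a dropped term.
The step shows: -t**2/(t**2 + 2*t + 1)
The correct value should be: -t**2/(t**2 + 2*t + 1) + 2*t/(t + 1)

Explanation: A term was dropped: the term 2*t/(t + 1) was incorrectly omitted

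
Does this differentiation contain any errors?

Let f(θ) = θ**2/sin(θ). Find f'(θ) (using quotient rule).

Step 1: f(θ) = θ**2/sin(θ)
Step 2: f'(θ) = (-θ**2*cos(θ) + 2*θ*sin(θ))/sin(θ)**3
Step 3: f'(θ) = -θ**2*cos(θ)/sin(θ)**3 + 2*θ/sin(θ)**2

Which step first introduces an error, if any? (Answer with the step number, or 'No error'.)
Step 2

Step 2 is incorrect due to a wrong exponent.
The step shows: (-θ**2*cos(θ) + 2*θ*sin(θ))/sin(θ)**3
The correct value should be: (-θ**2*cos(θ) + 2*θ*sin(θ))/sin(θ)**2

Explanation: The exponent -2 on sin(θ) was incorrectly written as -3: the term (-θ**2*cos(θ) + 2*θ*sin(θ))/sin(θ)**2 was incorrectly written as (-θ**2*cos(θ) + 2*θ*sin(θ))/sin(θ)**3
The later steps are derived from this incorrect expression, so the error originates in Step 2.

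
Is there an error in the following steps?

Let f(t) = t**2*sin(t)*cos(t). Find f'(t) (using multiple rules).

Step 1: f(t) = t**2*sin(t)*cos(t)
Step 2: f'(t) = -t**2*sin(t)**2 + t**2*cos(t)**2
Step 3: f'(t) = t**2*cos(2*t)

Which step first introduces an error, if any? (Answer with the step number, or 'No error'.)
Step 2

Step 2 is incorrect due to a dropped term.
The step shows: -t**2*sin(t)**2 + t**2*cos(t)**2
The correct value should be: -t**2*sin(t)**2 + t**2*cos(t)**2 + 2*t*sin(t)*cos(t)

Explanation: A term was dropped: the term 2*t*sin(t)*cos(t) was incorrectly omitted
The later steps are derived from this incorrect expression, so the error originates in Step 2.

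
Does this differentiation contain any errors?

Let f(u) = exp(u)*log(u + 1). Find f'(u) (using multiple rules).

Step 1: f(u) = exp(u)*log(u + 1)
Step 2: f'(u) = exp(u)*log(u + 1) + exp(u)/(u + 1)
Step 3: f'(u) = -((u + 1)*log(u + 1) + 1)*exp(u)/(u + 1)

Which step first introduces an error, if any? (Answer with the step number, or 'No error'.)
Step 3

Step 3 is incorrect due to a sign flip.
The step shows: -((u + 1)*log(u + 1) + 1)*exp(u)/(u + 1)
The correct value should be: ((u + 1)*log(u + 1) + 1)*exp(u)/(u + 1)

Explanation: The sign of the whole expression was flipped: the term ((u + 1)*log(u + 1) + 1)*exp(u)/(u + 1) was incorrectly written as -((u + 1)*log(u + 1) + 1)*exp(u)/(u + 1)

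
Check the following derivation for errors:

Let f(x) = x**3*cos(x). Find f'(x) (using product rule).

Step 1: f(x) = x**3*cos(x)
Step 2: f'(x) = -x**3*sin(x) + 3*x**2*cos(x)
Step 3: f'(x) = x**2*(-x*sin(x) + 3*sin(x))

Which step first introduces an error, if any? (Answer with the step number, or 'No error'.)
Step 3

Step 3 is incorrect due to a wrong trig function.
The step shows: x**2*(-x*sin(x) + 3*sin(x))
The correct value should be: x**2*(-x*sin(x) + 3*cos(x))

Explanation: cos(x) was incorrectly written as sin(x): the term x**2*(-x*sin(x) + 3*cos(x)) was incorrectly written as x**2*(-x*sin(x) + 3*sin(x))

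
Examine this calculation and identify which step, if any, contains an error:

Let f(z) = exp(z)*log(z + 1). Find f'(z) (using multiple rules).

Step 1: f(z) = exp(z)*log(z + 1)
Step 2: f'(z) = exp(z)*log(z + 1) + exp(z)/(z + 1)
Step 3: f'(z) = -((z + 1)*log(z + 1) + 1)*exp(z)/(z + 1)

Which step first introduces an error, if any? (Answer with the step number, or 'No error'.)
Step 3

Step 3 is incorrect due to a sign flip.
The step shows: -((z + 1)*log(z + 1) + 1)*exp(z)/(z + 1)
The correct value should be: ((z + 1)*log(z + 1) + 1)*exp(z)/(z + 1)

Explanation: The sign of the whole expression was flipped: the term ((z + 1)*log(z + 1) + 1)*exp(z)/(z + 1) was incorrectly written as -((z + 1)*log(z + 1) + 1)*exp(z)/(z + 1)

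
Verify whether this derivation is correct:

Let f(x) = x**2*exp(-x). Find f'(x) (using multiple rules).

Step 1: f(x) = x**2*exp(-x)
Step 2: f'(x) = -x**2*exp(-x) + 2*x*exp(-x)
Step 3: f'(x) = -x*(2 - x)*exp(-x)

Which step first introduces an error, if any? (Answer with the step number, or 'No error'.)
Step 3

Step 3 is incorrect due to a sign flip.
The step shows: -x*(2 - x)*exp(-x)
The correct value should be: x*(2 - x)*exp(-x)

Explanation: The sign of the whole expression was flipped: the term x*(2 - x)*exp(-x) was incorrectly written as -x*(2 - x)*exp(-x)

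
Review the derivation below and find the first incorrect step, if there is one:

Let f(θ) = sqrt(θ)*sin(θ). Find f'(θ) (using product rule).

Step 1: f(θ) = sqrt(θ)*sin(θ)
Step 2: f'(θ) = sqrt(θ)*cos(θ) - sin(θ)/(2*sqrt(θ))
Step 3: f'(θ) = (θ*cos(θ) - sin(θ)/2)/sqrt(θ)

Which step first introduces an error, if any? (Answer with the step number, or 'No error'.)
Step 2

Step 2 is incorrect due to a sign flip.
The step shows: sqrt(θ)*cos(θ) - sin(θ)/(2*sqrt(θ))
The correct value should be: sqrt(θ)*cos(θ) + sin(θ)/(2*sqrt(θ))

Explanation: The sign of one term was flipped: the term sin(θ)/(2*sqrt(θ)) was incorrectly written as -sin(θ)/(2*sqrt(θ))
The later steps are derived from this incorrect expression, so the error originates in Step 2.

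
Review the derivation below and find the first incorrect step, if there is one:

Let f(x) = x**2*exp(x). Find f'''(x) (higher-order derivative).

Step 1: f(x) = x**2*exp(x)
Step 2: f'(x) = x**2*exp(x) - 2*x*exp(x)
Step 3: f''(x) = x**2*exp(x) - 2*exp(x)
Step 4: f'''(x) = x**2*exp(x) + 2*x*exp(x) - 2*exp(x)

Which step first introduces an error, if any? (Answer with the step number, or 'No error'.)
Step 2

Step 2 is incorrect due to a sign flip.
The step shows: x**2*exp(x) - 2*x*exp(x)
The correct value should be: x**2*exp(x) + 2*x*exp(x)

Explanation: The sign of one term was flipped: the term 2*x*exp(x) was incorrectly written as -2*x*exp(x)
The later steps are derived from this incorrect expression, so the error originates in Step 2.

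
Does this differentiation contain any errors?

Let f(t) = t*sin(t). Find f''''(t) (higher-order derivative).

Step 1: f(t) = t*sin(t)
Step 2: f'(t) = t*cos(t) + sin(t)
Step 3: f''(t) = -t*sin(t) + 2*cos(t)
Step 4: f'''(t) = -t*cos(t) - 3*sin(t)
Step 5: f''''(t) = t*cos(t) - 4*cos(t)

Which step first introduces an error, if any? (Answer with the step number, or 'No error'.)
Step 5

Step 5 is incorrect due to a wrong trig function.
The step shows: t*cos(t) - 4*cos(t)
The correct value should be: t*sin(t) - 4*cos(t)

Explanation: sin(t) was incorrectly written as cos(t): the term t*sin(t) was incorrectly written as t*cos(t)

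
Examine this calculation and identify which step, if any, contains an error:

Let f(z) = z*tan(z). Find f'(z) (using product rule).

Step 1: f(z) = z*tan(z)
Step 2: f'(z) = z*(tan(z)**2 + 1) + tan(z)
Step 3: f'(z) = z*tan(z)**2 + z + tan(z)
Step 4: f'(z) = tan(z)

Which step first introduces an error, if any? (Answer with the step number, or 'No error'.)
Step 4

Step 4 is incorrect due to a dropped term.
The step shows: tan(z)
The correct value should be: z/cos(z)**2 + tan(z)

Explanation: A term was dropped: the term z/cos(z)**2 was incorrectly omitted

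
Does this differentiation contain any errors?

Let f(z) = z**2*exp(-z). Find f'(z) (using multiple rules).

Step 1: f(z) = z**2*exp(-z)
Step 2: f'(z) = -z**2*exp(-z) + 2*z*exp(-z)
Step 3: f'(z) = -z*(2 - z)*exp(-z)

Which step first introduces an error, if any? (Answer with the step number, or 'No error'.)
Step 3

Step 3 is incorrect due to a sign flip.
The step shows: -z*(2 - z)*exp(-z)
The correct value should be: z*(2 - z)*exp(-z)

Explanation: The sign of the whole expression was flipped: the term z*(2 - z)*exp(-z) was incorrectly written as -z*(2 - z)*exp(-z)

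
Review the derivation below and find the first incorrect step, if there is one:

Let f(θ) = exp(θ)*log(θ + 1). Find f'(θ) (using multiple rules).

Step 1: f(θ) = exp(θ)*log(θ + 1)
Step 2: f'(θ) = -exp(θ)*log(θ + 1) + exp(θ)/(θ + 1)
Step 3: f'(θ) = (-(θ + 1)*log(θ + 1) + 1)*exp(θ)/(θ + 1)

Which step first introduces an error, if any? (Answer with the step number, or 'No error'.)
Step 2

Step 2 is incorrect due to a sign flip.
The step shows: -exp(θ)*log(θ + 1) + exp(θ)/(θ + 1)
The correct value should be: exp(θ)*log(θ + 1) + exp(θ)/(θ + 1)

Explanation: The sign of one term was flipped: the term exp(θ)*log(θ + 1) was incorrectly written as -exp(θ)*log(θ + 1)
The later steps are derived from this incorrect expression, so the error originates in Step 2.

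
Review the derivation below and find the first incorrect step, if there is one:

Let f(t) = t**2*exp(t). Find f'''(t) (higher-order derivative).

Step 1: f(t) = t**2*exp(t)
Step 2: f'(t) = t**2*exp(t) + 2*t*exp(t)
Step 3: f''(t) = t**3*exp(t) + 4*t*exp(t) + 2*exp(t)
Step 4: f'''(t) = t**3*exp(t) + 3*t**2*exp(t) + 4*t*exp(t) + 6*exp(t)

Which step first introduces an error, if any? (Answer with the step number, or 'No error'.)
Step 3

Step 3 is incorrect due to a wrong exponent.
The step shows: t**3*exp(t) + 4*t*exp(t) + 2*exp(t)
The correct value should be: t**2*exp(t) + 4*t*exp(t) + 2*exp(t)

Explanation: The exponent 2 on t was incorrectly written as 3: the term t**2*exp(t) was incorrectly written as t**3*exp(t)
The later steps are derived from this incorrect expression, so the error originates in Step 3.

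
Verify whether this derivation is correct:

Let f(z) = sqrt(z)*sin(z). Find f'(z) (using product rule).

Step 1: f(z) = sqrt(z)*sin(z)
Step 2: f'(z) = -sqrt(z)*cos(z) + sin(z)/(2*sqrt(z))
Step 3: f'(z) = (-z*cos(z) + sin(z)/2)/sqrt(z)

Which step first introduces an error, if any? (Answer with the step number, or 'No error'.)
Step 2

Step 2 is incorrect due to a sign flip.
The step shows: -sqrt(z)*cos(z) + sin(z)/(2*sqrt(z))
The correct value should be: sqrt(z)*cos(z) + sin(z)/(2*sqrt(z))

Explanation: The sign of one term was flipped: the term sqrt(z)*cos(z) was incorrectly written as -sqrt(z)*cos(z)
The later steps are derived from this incorrect expression, so the error originates in Step 2.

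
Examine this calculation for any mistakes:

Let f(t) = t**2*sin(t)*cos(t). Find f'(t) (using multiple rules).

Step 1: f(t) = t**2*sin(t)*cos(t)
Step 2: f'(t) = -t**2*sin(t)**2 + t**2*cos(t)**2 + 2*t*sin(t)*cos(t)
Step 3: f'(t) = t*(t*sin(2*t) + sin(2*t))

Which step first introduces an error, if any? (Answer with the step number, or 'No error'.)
Step 3

Step 3 is incorrect due to a wrong trig function.
The step shows: t*(t*sin(2*t) + sin(2*t))
The correct value should be: t*(t*cos(2*t) + sin(2*t))

Explanation: cos(2*t) was incorrectly written as sin(2*t): the term t*(t*cos(2*t) + sin(2*t)) was incorrectly written as t*(t*sin(2*t) + sin(2*t))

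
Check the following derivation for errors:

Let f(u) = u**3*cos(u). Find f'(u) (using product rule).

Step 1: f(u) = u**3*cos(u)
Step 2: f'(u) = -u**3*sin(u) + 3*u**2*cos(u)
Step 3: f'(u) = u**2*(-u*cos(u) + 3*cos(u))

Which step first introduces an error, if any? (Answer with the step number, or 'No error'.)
Step 3

Step 3 is incorrect due to a wrong trig function.
The step shows: u**2*(-u*cos(u) + 3*cos(u))
The correct value should be: u**2*(-u*sin(u) + 3*cos(u))

Explanation: sin(u) was incorrectly written as cos(u): the term u**2*(-u*sin(u) + 3*cos(u)) was incorrectly written as u**2*(-u*cos(u) + 3*cos(u))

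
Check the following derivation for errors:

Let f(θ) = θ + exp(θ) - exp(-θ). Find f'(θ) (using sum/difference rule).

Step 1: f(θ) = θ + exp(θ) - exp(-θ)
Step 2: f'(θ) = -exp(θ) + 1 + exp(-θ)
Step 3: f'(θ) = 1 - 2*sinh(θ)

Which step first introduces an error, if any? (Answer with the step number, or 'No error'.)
Step 2

Step 2 is incorrect due to a sign flip.
The step shows: -exp(θ) + 1 + exp(-θ)
The correct value should be: exp(θ) + 1 + exp(-θ)

Explanation: The sign of one term was flipped: the term exp(θ) was incorrectly written as -exp(θ)
The later steps are derived from this incorrect expression, so the error originates in Step 2.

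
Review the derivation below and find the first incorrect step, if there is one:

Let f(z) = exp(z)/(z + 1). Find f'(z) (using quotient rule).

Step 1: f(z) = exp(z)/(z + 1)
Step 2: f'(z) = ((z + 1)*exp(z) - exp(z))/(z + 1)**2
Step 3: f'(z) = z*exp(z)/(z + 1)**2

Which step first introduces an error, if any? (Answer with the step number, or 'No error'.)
No error

All steps in this derivation are correct.
The final answer f'(z) = z*exp(z)/(z + 1)**2 is valid.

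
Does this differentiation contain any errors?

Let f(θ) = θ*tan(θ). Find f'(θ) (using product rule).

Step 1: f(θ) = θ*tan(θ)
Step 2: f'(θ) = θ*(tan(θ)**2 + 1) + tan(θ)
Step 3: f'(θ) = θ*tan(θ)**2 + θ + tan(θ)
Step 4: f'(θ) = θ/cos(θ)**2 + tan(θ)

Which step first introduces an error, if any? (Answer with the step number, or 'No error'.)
No error

All steps in this derivation are correct.
The final answer f'(θ) = θ/cos(θ)**2 + tan(θ) is valid.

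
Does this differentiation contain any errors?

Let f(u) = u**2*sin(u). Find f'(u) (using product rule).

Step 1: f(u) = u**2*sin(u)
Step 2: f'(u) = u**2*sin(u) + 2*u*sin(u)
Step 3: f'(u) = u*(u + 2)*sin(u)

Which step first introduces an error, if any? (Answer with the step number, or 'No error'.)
Step 2

Step 2 is incorrect due to a wrong trig function.
The step shows: u**2*sin(u) + 2*u*sin(u)
The correct value should be: u**2*cos(u) + 2*u*sin(u)

Explanation: cos(u) was incorrectly written as sin(u): the term u**2*cos(u) was incorrectly written as u**2*sin(u)
The later steps are derived from this incorrect expression, so the error originates in Step 2.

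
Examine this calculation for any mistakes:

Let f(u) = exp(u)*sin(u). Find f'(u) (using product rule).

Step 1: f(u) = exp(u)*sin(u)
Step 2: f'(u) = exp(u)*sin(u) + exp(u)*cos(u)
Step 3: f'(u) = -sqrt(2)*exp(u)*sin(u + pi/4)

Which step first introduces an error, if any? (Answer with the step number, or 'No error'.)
Step 3

Step 3 is incorrect due to a sign flip.
The step shows: -sqrt(2)*exp(u)*sin(u + pi/4)
The correct value should be: sqrt(2)*exp(u)*sin(u + pi/4)

Explanation: The sign of the whole expression was flipped: the term sqrt(2)*exp(u)*sin(u + pi/4) was incorrectly written as -sqrt(2)*exp(u)*sin(u + pi/4)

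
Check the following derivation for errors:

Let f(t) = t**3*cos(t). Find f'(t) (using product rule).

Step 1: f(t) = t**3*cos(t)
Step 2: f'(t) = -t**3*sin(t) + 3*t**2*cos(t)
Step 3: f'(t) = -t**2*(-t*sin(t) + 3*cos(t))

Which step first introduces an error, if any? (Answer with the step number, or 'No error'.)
Step 3

Step 3 is incorrect due to a sign flip.
The step shows: -t**2*(-t*sin(t) + 3*cos(t))
The correct value should be: t**2*(-t*sin(t) + 3*cos(t))

Explanation: The sign of the whole expression was flipped: the term t**2*(-t*sin(t) + 3*cos(t)) was incorrectly written as -t**2*(-t*sin(t) + 3*cos(t))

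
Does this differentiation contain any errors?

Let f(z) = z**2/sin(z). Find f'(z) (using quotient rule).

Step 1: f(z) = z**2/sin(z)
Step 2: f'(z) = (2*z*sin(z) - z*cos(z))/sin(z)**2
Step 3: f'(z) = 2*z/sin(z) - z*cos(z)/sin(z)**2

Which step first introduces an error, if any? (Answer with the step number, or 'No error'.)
Step 2

Step 2 is incorrect due to a wrong exponent.
The step shows: (2*z*sin(z) - z*cos(z))/sin(z)**2
The correct value should be: (-z**2*cos(z) + 2*z*sin(z))/sin(z)**2

Explanation: The exponent 2 on z was incorrectly written as 1: the term (-z**2*cos(z) + 2*z*sin(z))/sin(z)**2 was incorrectly written as (2*z*sin(z) - z*cos(z))/sin(z)**2
The later steps are derived from this incorrect expression, so the error originates in Step 2.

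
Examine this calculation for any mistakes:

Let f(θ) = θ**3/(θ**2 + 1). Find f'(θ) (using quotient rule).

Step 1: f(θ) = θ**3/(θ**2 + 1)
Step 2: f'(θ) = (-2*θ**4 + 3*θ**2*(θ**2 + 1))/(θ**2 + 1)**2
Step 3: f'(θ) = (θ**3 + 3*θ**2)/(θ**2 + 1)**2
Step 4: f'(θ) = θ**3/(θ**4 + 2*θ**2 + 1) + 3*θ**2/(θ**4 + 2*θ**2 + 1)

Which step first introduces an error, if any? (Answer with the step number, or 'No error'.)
Step 3

Step 3 is incorrect due to a wrong exponent.
The step shows: (θ**3 + 3*θ**2)/(θ**2 + 1)**2
The correct value should be: (θ**4 + 3*θ**2)/(θ**2 + 1)**2

Explanation: The exponent 4 on θ was incorrectly written as 3: the term (θ**4 + 3*θ**2)/(θ**2 + 1)**2 was incorrectly written as (θ**3 + 3*θ**2)/(θ**2 + 1)**2
The later steps are derived from this incorrect expression, so the error originates in Step 3.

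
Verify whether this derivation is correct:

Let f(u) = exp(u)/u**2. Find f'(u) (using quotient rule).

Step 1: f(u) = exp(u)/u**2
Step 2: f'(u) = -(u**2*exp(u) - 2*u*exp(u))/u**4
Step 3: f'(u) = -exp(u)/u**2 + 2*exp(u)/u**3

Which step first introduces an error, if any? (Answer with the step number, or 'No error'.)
Step 2

Step 2 is incorrect due to a sign flip.
The step shows: -(u**2*exp(u) - 2*u*exp(u))/u**4
The correct value should be: (u**2*exp(u) - 2*u*exp(u))/u**4

Explanation: The sign of the whole expression was flipped: the term (u**2*exp(u) - 2*u*exp(u))/u**4 was incorrectly written as -(u**2*exp(u) - 2*u*exp(u))/u**4
The later steps are derived from this incorrect expression, so the error originates in Step 2.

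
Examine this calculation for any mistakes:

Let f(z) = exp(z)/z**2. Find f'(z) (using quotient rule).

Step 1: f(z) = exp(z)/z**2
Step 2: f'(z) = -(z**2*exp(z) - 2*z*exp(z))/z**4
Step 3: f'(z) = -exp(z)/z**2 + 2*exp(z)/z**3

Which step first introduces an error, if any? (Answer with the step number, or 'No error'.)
Step 2

Step 2 is incorrect due to a sign flip.
The step shows: -(z**2*exp(z) - 2*z*exp(z))/z**4
The correct value should be: (z**2*exp(z) - 2*z*exp(z))/z**4

Explanation: The sign of the whole expression was flipped: the term (z**2*exp(z) - 2*z*exp(z))/z**4 was incorrectly written as -(z**2*exp(z) - 2*z*exp(z))/z**4
The later steps are derived from this incorrect expression, so the error originates in Step 2.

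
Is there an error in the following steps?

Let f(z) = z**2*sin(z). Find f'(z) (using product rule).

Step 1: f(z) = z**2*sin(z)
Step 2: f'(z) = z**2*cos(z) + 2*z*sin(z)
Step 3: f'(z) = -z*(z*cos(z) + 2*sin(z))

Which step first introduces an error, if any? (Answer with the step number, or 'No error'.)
Step 3

Step 3 is incorrect due to a sign flip.
The step shows: -z*(z*cos(z) + 2*sin(z))
The correct value should be: z*(z*cos(z) + 2*sin(z))

Explanation: The sign of the whole expression was flipped: the term z*(z*cos(z) + 2*sin(z)) was incorrectly written as -z*(z*cos(z) + 2*sin(z))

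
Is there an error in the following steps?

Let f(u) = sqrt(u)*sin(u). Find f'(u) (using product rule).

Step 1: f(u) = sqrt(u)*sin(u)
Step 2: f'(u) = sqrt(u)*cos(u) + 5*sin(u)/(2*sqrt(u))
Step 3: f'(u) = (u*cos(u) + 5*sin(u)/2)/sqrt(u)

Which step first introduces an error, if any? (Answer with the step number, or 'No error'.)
Step 2

Step 2 is incorrect due to a wrong coefficient.
The step shows: sqrt(u)*cos(u) + 5*sin(u)/(2*sqrt(u))
The correct value should be: sqrt(u)*cos(u) + sin(u)/(2*sqrt(u))

Explanation: The coefficient 1/2 was incorrectly written as 5/2: the term sin(u)/(2*sqrt(u)) was incorrectly written as 5*sin(u)/(2*sqrt(u))
The later steps are derived from this incorrect expression, so the error originates in Step 2.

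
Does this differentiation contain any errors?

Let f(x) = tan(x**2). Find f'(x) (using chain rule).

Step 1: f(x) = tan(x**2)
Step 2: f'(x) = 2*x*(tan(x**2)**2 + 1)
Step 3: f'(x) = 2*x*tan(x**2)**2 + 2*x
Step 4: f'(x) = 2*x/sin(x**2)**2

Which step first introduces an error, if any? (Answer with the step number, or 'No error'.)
Step 4

Step 4 is incorrect due to a wrong trig function.
The step shows: 2*x/sin(x**2)**2
The correct value should be: 2*x/cos(x**2)**2

Explanation: cos(x**2) was incorrectly written as sin(x**2): the term 2*x/cos(x**2)**2 was incorrectly written as 2*x/sin(x**2)**2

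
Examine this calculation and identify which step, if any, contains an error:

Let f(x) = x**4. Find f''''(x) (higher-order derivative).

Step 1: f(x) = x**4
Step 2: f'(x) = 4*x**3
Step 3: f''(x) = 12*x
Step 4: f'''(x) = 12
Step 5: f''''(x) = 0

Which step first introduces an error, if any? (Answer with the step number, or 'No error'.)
Step 3

Step 3 is incorrect due to a wrong exponent.
The step shows: 12*x
The correct value should be: 12*x**2

Explanation: The exponent 2 on x was incorrectly written as 1: the term 12*x**2 was incorrectly written as 12*x
The later steps are derived from this incorrect expression, so the error originates in Step 3.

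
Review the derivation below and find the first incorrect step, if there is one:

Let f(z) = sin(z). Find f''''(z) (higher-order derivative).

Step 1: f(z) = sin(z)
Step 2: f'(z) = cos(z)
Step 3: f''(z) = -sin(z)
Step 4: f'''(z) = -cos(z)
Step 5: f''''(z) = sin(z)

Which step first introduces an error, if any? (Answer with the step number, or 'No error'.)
No error

All steps in this derivation are correct.
The final answer f''''(z) = sin(z) is valid.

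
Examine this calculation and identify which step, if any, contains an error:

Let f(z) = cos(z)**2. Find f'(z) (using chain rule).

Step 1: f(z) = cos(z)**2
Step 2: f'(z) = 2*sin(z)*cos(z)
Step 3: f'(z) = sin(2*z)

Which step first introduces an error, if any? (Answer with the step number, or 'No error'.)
Step 2

Step 2 is incorrect due to a sign flip.
The step shows: 2*sin(z)*cos(z)
The correct value should be: -2*sin(z)*cos(z)

Explanation: The sign of the whole expression was flipped: the term -2*sin(z)*cos(z) was incorrectly written as 2*sin(z)*cos(z)
The later steps are derived from this incorrect expression, so the error originates in Step 2.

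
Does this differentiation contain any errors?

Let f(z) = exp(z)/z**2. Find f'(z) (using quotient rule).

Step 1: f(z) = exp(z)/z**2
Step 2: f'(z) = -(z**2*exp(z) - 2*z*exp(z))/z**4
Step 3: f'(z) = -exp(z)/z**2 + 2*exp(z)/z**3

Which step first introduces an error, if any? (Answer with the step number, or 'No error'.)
Step 2

Step 2 is incorrect due to a sign flip.
The step shows: -(z**2*exp(z) - 2*z*exp(z))/z**4
The correct value should be: (z**2*exp(z) - 2*z*exp(z))/z**4

Explanation: The sign of the whole expression was flipped: the term (z**2*exp(z) - 2*z*exp(z))/z**4 was incorrectly written as -(z**2*exp(z) - 2*z*exp(z))/z**4
The later steps are derived from this incorrect expression, so the error originates in Step 2.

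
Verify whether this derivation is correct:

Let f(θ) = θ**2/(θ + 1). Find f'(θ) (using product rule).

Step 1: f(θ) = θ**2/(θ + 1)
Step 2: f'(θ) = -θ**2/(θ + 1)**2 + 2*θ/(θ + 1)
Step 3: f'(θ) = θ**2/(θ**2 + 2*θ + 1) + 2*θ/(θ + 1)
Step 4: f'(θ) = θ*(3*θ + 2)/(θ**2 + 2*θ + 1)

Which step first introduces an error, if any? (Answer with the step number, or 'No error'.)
Step 3

Step 3 is incorrect due to a sign flip.
The step shows: θ**2/(θ**2 + 2*θ + 1) + 2*θ/(θ + 1)
The correct value should be: -θ**2/(θ**2 + 2*θ + 1) + 2*θ/(θ + 1)

Explanation: The sign of one term was flipped: the term -θ**2/(θ**2 + 2*θ + 1) was incorrectly written as θ**2/(θ**2 + 2*θ + 1)
The later steps are derived from this incorrect expression, so the error originates in Step 3.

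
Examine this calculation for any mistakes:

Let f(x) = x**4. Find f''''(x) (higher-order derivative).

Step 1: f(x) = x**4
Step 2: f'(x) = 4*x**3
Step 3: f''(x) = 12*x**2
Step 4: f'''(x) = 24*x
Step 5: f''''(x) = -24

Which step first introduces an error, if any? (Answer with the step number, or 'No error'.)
Step 5

Step 5 is incorrect due to a sign flip.
The step shows: -24
The correct value should be: 24

Explanation: The sign of the whole expression was flipped: the term 24 was incorrectly written as -24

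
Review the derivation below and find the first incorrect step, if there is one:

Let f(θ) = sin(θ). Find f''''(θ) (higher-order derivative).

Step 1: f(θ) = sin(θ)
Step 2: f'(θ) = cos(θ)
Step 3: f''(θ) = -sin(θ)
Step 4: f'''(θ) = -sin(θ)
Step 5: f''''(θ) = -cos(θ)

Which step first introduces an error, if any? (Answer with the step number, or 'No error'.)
Step 4

Step 4 is incorrect due to a wrong trig function.
The step shows: -sin(θ)
The correct value should be: -cos(θ)

Explanation: cos(θ) was incorrectly written as sin(θ): the term -cos(θ) was incorrectly written as -sin(θ)
The later steps are derived from this incorrect expression, so the error originates in Step 4.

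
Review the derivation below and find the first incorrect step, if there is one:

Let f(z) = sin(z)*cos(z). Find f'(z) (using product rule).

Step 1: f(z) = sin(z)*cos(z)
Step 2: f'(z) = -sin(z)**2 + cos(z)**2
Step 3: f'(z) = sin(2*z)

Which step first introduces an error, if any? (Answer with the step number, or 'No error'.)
Step 3

Step 3 is incorrect due to a wrong trig function.
The step shows: sin(2*z)
The correct value should be: cos(2*z)

Explanation: cos(2*z) was incorrectly written as sin(2*z): the term cos(2*z) was incorrectly written as sin(2*z)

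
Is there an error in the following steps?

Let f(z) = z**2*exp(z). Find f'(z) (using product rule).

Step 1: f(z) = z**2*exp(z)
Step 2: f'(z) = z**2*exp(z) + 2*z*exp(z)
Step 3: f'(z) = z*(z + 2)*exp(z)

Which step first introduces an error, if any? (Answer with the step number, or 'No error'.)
No error

All steps in this derivation are correct.
The final answer f'(z) = z*(z + 2)*exp(z) is valid.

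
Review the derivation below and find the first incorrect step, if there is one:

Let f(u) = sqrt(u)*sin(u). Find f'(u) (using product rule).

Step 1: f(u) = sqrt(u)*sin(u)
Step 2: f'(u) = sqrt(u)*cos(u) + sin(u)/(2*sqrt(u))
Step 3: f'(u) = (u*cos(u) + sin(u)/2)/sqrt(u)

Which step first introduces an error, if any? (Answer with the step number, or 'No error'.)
No error

All steps in this derivation are correct.
The final answer f'(u) = (u*cos(u) + sin(u)/2)/sqrt(u) is valid.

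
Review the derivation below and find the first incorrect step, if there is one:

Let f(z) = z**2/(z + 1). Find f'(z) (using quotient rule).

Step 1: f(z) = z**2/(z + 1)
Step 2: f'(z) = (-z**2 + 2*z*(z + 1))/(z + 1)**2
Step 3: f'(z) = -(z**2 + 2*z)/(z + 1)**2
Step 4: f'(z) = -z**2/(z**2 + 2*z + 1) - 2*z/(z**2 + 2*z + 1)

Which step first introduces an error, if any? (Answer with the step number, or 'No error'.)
Step 3

Step 3 is incorrect due to a sign flip.
The step shows: -(z**2 + 2*z)/(z + 1)**2
The correct value should be: (z**2 + 2*z)/(z + 1)**2

Explanation: The sign of the whole expression was flipped: the term (z**2 + 2*z)/(z + 1)**2 was incorrectly written as -(z**2 + 2*z)/(z + 1)**2
The later steps are derived from this incorrect expression, so the error originates in Step 3.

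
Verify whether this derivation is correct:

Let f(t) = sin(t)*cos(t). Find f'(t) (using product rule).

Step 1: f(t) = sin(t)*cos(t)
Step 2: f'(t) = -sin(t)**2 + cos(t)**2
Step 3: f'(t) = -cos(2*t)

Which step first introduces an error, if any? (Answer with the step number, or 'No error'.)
Step 3

Step 3 is incorrect due to a sign flip.
The step shows: -cos(2*t)
The correct value should be: cos(2*t)

Explanation: The sign of the whole expression was flipped: the term cos(2*t) was incorrectly written as -cos(2*t)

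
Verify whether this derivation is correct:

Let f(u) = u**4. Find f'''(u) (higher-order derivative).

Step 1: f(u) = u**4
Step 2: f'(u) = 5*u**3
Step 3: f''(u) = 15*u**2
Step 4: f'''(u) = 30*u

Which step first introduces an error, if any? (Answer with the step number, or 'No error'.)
Step 2

Step 2 is incorrect due to a wrong coefficient.
The step shows: 5*u**3
The correct value should be: 4*u**3

Explanation: The coefficient 4 was incorrectly written as 5: the term 4*u**3 was incorrectly written as 5*u**3
The later steps are derived from this incorrect expression, so the error originates in Step 2.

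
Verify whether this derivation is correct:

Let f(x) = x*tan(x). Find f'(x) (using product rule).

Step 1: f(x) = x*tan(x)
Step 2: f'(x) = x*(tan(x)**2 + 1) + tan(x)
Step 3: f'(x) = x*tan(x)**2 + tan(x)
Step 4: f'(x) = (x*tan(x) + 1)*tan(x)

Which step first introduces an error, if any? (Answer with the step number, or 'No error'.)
Step 3

Step 3 is incorrect due to a dropped term.
The step shows: x*tan(x)**2 + tan(x)
The correct value should be: x*tan(x)**2 + x + tan(x)

Explanation: A term was dropped: the term x was incorrectly omitted
The later steps are derived from this incorrect expression, so the error originates in Step 3.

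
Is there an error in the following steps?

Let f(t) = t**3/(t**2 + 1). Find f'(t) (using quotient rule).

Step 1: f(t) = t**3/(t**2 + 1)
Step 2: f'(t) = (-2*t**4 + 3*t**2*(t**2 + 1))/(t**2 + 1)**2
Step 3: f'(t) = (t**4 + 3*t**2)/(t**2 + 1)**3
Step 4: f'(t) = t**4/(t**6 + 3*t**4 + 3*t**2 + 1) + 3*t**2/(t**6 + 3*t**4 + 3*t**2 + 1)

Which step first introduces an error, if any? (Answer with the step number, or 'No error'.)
Step 3

Step 3 is incorrect due to a wrong exponent.
The step shows: (t**4 + 3*t**2)/(t**2 + 1)**3
The correct value should be: (t**4 + 3*t**2)/(t**2 + 1)**2

Explanation: The exponent -2 on t**2 + 1 was incorrectly written as -3: the term (t**4 + 3*t**2)/(t**2 + 1)**2 was incorrectly written as (t**4 + 3*t**2)/(t**2 + 1)**3
The later steps are derived from this incorrect expression, so the error originates in Step 3.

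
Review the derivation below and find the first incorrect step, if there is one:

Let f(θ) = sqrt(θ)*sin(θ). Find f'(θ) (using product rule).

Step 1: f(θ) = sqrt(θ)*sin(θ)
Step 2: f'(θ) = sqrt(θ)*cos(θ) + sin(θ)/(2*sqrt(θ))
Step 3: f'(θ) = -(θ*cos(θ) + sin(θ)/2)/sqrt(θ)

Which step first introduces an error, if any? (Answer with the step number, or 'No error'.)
Step 3

Step 3 is incorrect due to a sign flip.
The step shows: -(θ*cos(θ) + sin(θ)/2)/sqrt(θ)
The correct value should be: (θ*cos(θ) + sin(θ)/2)/sqrt(θ)

Explanation: The sign of the whole expression was flipped: the term (θ*cos(θ) + sin(θ)/2)/sqrt(θ) was incorrectly written as -(θ*cos(θ) + sin(θ)/2)/sqrt(θ)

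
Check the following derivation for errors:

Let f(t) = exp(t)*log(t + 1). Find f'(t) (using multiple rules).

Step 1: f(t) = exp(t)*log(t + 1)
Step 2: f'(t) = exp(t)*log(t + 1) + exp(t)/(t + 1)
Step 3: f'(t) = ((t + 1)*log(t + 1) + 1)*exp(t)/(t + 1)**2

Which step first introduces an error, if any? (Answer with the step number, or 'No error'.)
Step 3

Step 3 is incorrect due to a wrong exponent.
The step shows: ((t + 1)*log(t + 1) + 1)*exp(t)/(t + 1)**2
The correct value should be: ((t + 1)*log(t + 1) + 1)*exp(t)/(t + 1)

Explanation: The exponent -1 on t + 1 was incorrectly written as -2: the term ((t + 1)*log(t + 1) + 1)*exp(t)/(t + 1) was incorrectly written as ((t + 1)*log(t + 1) + 1)*exp(t)/(t + 1)**2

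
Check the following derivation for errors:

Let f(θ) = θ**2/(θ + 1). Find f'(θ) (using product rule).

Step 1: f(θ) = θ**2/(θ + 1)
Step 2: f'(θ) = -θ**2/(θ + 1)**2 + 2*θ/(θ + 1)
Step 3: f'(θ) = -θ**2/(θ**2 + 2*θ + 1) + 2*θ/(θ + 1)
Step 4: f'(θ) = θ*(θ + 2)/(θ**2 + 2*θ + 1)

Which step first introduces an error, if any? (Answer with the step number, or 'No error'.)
No error

All steps in this derivation are correct.
The final answer f'(θ) = θ*(θ + 2)/(θ**2 + 2*θ + 1) is valid.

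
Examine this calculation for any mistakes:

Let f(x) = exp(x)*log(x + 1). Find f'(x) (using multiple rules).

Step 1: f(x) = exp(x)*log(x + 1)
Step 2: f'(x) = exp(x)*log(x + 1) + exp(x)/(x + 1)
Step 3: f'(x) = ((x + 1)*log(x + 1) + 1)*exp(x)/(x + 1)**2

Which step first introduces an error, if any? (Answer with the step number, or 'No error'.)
Step 3

Step 3 is incorrect due to a wrong exponent.
The step shows: ((x + 1)*log(x + 1) + 1)*exp(x)/(x + 1)**2
The correct value should be: ((x + 1)*log(x + 1) + 1)*exp(x)/(x + 1)

Explanation: The exponent -1 on x + 1 was incorrectly written as -2: the term ((x + 1)*log(x + 1) + 1)*exp(x)/(x + 1) was incorrectly written as ((x + 1)*log(x + 1) + 1)*exp(x)/(x + 1)**2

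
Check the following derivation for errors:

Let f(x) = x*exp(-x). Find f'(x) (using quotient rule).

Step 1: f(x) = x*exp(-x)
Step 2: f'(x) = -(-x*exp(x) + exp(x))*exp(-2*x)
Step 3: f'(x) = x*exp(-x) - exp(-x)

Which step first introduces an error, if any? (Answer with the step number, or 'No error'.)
Step 2

Step 2 is incorrect due to a sign flip.
The step shows: -(-x*exp(x) + exp(x))*exp(-2*x)
The correct value should be: (-x*exp(x) + exp(x))*exp(-2*x)

Explanation: The sign of the whole expression was flipped: the term (-x*exp(x) + exp(x))*exp(-2*x) was incorrectly written as -(-x*exp(x) + exp(x))*exp(-2*x)
The later steps are derived from this incorrect expression, so the error originates in Step 2.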